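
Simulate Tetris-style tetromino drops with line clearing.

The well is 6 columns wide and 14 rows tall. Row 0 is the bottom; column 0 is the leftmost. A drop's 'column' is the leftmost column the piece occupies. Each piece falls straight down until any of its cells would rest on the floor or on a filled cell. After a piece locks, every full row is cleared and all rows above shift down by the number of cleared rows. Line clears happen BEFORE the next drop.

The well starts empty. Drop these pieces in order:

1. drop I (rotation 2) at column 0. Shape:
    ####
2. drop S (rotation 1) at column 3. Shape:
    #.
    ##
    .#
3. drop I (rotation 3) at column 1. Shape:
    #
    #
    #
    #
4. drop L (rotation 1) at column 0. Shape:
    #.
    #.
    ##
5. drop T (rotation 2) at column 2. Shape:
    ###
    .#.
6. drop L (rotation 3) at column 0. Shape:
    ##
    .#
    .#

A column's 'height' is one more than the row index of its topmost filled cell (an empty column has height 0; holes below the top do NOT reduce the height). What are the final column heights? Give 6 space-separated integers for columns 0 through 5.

Answer: 9 9 5 5 5 0

Derivation:
Drop 1: I rot2 at col 0 lands with bottom-row=0; cleared 0 line(s) (total 0); column heights now [1 1 1 1 0 0], max=1
Drop 2: S rot1 at col 3 lands with bottom-row=0; cleared 0 line(s) (total 0); column heights now [1 1 1 3 2 0], max=3
Drop 3: I rot3 at col 1 lands with bottom-row=1; cleared 0 line(s) (total 0); column heights now [1 5 1 3 2 0], max=5
Drop 4: L rot1 at col 0 lands with bottom-row=5; cleared 0 line(s) (total 0); column heights now [8 6 1 3 2 0], max=8
Drop 5: T rot2 at col 2 lands with bottom-row=3; cleared 0 line(s) (total 0); column heights now [8 6 5 5 5 0], max=8
Drop 6: L rot3 at col 0 lands with bottom-row=6; cleared 0 line(s) (total 0); column heights now [9 9 5 5 5 0], max=9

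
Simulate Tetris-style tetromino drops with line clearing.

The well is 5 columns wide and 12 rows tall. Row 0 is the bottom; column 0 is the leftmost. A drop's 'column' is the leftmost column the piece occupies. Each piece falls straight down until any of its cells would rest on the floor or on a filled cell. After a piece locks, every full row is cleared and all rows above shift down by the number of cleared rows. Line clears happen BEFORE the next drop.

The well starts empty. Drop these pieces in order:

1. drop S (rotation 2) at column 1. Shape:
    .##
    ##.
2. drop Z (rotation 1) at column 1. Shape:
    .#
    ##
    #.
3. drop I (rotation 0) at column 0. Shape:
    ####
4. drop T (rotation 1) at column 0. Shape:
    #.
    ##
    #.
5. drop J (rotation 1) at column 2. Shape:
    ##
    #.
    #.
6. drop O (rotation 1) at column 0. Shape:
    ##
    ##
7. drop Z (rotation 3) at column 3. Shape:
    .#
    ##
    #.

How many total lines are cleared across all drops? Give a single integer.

Drop 1: S rot2 at col 1 lands with bottom-row=0; cleared 0 line(s) (total 0); column heights now [0 1 2 2 0], max=2
Drop 2: Z rot1 at col 1 lands with bottom-row=1; cleared 0 line(s) (total 0); column heights now [0 3 4 2 0], max=4
Drop 3: I rot0 at col 0 lands with bottom-row=4; cleared 0 line(s) (total 0); column heights now [5 5 5 5 0], max=5
Drop 4: T rot1 at col 0 lands with bottom-row=5; cleared 0 line(s) (total 0); column heights now [8 7 5 5 0], max=8
Drop 5: J rot1 at col 2 lands with bottom-row=5; cleared 0 line(s) (total 0); column heights now [8 7 8 8 0], max=8
Drop 6: O rot1 at col 0 lands with bottom-row=8; cleared 0 line(s) (total 0); column heights now [10 10 8 8 0], max=10
Drop 7: Z rot3 at col 3 lands with bottom-row=8; cleared 0 line(s) (total 0); column heights now [10 10 8 10 11], max=11

Answer: 0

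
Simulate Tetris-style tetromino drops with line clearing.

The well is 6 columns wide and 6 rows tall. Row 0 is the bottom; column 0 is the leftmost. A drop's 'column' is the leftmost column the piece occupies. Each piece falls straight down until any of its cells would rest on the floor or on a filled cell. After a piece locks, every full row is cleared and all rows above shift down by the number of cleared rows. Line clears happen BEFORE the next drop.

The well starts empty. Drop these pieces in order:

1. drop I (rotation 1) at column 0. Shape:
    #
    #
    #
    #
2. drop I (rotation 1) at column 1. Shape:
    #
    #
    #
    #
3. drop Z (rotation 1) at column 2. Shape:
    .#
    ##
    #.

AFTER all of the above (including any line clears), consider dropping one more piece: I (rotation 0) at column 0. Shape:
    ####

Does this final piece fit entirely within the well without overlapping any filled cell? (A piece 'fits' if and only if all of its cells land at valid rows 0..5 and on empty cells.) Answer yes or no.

Drop 1: I rot1 at col 0 lands with bottom-row=0; cleared 0 line(s) (total 0); column heights now [4 0 0 0 0 0], max=4
Drop 2: I rot1 at col 1 lands with bottom-row=0; cleared 0 line(s) (total 0); column heights now [4 4 0 0 0 0], max=4
Drop 3: Z rot1 at col 2 lands with bottom-row=0; cleared 0 line(s) (total 0); column heights now [4 4 2 3 0 0], max=4
Test piece I rot0 at col 0 (width 4): heights before test = [4 4 2 3 0 0]; fits = True

Answer: yes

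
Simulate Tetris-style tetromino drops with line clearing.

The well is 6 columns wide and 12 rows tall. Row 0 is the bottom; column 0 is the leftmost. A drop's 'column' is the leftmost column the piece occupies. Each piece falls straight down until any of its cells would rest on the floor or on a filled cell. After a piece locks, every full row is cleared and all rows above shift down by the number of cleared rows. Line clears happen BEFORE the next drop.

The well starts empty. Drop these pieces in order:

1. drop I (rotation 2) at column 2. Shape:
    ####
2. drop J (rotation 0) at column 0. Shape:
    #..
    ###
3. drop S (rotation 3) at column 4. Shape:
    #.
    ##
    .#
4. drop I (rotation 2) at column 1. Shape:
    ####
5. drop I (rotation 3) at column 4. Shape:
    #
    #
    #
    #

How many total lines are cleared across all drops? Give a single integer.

Answer: 0

Derivation:
Drop 1: I rot2 at col 2 lands with bottom-row=0; cleared 0 line(s) (total 0); column heights now [0 0 1 1 1 1], max=1
Drop 2: J rot0 at col 0 lands with bottom-row=1; cleared 0 line(s) (total 0); column heights now [3 2 2 1 1 1], max=3
Drop 3: S rot3 at col 4 lands with bottom-row=1; cleared 0 line(s) (total 0); column heights now [3 2 2 1 4 3], max=4
Drop 4: I rot2 at col 1 lands with bottom-row=4; cleared 0 line(s) (total 0); column heights now [3 5 5 5 5 3], max=5
Drop 5: I rot3 at col 4 lands with bottom-row=5; cleared 0 line(s) (total 0); column heights now [3 5 5 5 9 3], max=9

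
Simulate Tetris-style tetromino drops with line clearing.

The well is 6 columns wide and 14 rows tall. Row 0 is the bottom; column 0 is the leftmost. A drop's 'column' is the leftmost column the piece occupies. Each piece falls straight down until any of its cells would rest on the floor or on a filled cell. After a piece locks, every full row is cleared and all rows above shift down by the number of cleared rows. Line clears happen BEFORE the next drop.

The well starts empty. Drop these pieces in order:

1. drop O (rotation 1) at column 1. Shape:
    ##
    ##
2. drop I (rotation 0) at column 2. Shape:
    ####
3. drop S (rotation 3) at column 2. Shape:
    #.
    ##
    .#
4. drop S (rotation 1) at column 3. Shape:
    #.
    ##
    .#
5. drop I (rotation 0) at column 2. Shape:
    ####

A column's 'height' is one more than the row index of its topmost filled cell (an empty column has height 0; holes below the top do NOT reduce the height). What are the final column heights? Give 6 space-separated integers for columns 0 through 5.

Answer: 0 2 8 8 8 8

Derivation:
Drop 1: O rot1 at col 1 lands with bottom-row=0; cleared 0 line(s) (total 0); column heights now [0 2 2 0 0 0], max=2
Drop 2: I rot0 at col 2 lands with bottom-row=2; cleared 0 line(s) (total 0); column heights now [0 2 3 3 3 3], max=3
Drop 3: S rot3 at col 2 lands with bottom-row=3; cleared 0 line(s) (total 0); column heights now [0 2 6 5 3 3], max=6
Drop 4: S rot1 at col 3 lands with bottom-row=4; cleared 0 line(s) (total 0); column heights now [0 2 6 7 6 3], max=7
Drop 5: I rot0 at col 2 lands with bottom-row=7; cleared 0 line(s) (total 0); column heights now [0 2 8 8 8 8], max=8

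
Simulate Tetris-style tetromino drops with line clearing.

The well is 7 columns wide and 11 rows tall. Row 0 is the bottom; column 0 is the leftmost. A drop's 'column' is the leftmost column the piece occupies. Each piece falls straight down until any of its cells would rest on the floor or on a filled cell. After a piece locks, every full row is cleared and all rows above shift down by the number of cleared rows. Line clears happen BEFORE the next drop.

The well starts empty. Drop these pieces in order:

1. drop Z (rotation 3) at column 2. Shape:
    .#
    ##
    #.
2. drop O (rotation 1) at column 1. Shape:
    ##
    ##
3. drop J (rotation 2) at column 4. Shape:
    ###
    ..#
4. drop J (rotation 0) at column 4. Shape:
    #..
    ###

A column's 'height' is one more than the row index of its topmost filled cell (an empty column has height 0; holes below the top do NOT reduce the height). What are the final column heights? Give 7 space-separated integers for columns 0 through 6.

Drop 1: Z rot3 at col 2 lands with bottom-row=0; cleared 0 line(s) (total 0); column heights now [0 0 2 3 0 0 0], max=3
Drop 2: O rot1 at col 1 lands with bottom-row=2; cleared 0 line(s) (total 0); column heights now [0 4 4 3 0 0 0], max=4
Drop 3: J rot2 at col 4 lands with bottom-row=0; cleared 0 line(s) (total 0); column heights now [0 4 4 3 2 2 2], max=4
Drop 4: J rot0 at col 4 lands with bottom-row=2; cleared 0 line(s) (total 0); column heights now [0 4 4 3 4 3 3], max=4

Answer: 0 4 4 3 4 3 3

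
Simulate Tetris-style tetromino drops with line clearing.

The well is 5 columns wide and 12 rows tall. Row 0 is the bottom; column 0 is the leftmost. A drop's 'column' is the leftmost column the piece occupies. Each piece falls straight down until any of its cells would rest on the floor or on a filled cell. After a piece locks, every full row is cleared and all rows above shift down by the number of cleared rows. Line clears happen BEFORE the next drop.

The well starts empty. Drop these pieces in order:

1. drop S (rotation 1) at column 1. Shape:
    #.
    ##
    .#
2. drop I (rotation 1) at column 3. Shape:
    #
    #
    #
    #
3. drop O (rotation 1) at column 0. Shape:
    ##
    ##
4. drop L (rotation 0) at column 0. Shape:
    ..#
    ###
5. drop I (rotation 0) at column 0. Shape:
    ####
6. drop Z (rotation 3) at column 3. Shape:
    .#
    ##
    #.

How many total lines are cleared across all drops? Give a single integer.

Answer: 0

Derivation:
Drop 1: S rot1 at col 1 lands with bottom-row=0; cleared 0 line(s) (total 0); column heights now [0 3 2 0 0], max=3
Drop 2: I rot1 at col 3 lands with bottom-row=0; cleared 0 line(s) (total 0); column heights now [0 3 2 4 0], max=4
Drop 3: O rot1 at col 0 lands with bottom-row=3; cleared 0 line(s) (total 0); column heights now [5 5 2 4 0], max=5
Drop 4: L rot0 at col 0 lands with bottom-row=5; cleared 0 line(s) (total 0); column heights now [6 6 7 4 0], max=7
Drop 5: I rot0 at col 0 lands with bottom-row=7; cleared 0 line(s) (total 0); column heights now [8 8 8 8 0], max=8
Drop 6: Z rot3 at col 3 lands with bottom-row=8; cleared 0 line(s) (total 0); column heights now [8 8 8 10 11], max=11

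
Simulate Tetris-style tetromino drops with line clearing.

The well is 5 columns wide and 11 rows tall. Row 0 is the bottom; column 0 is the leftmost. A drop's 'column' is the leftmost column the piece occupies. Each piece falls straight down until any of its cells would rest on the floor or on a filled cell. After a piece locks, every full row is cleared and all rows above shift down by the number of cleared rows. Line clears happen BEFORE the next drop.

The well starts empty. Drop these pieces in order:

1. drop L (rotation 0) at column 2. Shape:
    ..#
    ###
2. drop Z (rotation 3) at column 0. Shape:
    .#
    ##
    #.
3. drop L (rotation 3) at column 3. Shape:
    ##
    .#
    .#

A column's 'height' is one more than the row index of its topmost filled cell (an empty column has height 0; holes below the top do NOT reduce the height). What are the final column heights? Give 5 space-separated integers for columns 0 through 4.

Answer: 2 3 1 5 5

Derivation:
Drop 1: L rot0 at col 2 lands with bottom-row=0; cleared 0 line(s) (total 0); column heights now [0 0 1 1 2], max=2
Drop 2: Z rot3 at col 0 lands with bottom-row=0; cleared 0 line(s) (total 0); column heights now [2 3 1 1 2], max=3
Drop 3: L rot3 at col 3 lands with bottom-row=2; cleared 0 line(s) (total 0); column heights now [2 3 1 5 5], max=5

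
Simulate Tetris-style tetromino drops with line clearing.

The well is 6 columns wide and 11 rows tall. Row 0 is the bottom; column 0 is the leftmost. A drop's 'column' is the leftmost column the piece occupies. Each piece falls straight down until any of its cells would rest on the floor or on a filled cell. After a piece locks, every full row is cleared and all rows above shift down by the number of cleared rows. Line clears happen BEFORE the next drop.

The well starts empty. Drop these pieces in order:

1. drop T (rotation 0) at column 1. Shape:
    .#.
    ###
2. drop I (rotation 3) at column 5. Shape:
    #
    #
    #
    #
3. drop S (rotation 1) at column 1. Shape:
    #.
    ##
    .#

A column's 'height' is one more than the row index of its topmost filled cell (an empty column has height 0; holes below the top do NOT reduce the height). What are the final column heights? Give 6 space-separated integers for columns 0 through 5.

Drop 1: T rot0 at col 1 lands with bottom-row=0; cleared 0 line(s) (total 0); column heights now [0 1 2 1 0 0], max=2
Drop 2: I rot3 at col 5 lands with bottom-row=0; cleared 0 line(s) (total 0); column heights now [0 1 2 1 0 4], max=4
Drop 3: S rot1 at col 1 lands with bottom-row=2; cleared 0 line(s) (total 0); column heights now [0 5 4 1 0 4], max=5

Answer: 0 5 4 1 0 4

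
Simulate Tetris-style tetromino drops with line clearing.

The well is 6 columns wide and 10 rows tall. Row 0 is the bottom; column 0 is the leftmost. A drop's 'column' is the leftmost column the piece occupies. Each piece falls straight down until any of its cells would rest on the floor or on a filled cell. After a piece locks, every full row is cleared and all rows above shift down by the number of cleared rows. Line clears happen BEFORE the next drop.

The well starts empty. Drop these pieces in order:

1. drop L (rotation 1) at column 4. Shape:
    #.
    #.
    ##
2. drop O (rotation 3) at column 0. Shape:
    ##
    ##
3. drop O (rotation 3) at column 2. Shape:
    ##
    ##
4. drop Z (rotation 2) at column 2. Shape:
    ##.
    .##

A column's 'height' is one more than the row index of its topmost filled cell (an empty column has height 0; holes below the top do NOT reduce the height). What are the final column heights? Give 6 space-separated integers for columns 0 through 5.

Answer: 1 1 4 4 3 0

Derivation:
Drop 1: L rot1 at col 4 lands with bottom-row=0; cleared 0 line(s) (total 0); column heights now [0 0 0 0 3 1], max=3
Drop 2: O rot3 at col 0 lands with bottom-row=0; cleared 0 line(s) (total 0); column heights now [2 2 0 0 3 1], max=3
Drop 3: O rot3 at col 2 lands with bottom-row=0; cleared 1 line(s) (total 1); column heights now [1 1 1 1 2 0], max=2
Drop 4: Z rot2 at col 2 lands with bottom-row=2; cleared 0 line(s) (total 1); column heights now [1 1 4 4 3 0], max=4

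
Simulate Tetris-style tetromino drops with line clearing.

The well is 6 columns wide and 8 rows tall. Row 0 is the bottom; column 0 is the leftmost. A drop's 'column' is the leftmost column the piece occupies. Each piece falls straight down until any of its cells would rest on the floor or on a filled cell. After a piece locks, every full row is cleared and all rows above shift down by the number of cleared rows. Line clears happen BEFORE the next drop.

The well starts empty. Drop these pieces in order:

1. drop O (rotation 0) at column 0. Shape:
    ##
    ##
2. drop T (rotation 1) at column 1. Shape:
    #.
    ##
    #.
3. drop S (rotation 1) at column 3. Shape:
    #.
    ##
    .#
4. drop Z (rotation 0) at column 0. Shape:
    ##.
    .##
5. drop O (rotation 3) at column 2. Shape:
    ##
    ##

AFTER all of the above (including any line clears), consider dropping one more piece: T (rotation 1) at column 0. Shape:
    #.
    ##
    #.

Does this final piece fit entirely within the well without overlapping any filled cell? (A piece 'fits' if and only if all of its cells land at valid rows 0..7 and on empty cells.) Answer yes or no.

Drop 1: O rot0 at col 0 lands with bottom-row=0; cleared 0 line(s) (total 0); column heights now [2 2 0 0 0 0], max=2
Drop 2: T rot1 at col 1 lands with bottom-row=2; cleared 0 line(s) (total 0); column heights now [2 5 4 0 0 0], max=5
Drop 3: S rot1 at col 3 lands with bottom-row=0; cleared 0 line(s) (total 0); column heights now [2 5 4 3 2 0], max=5
Drop 4: Z rot0 at col 0 lands with bottom-row=5; cleared 0 line(s) (total 0); column heights now [7 7 6 3 2 0], max=7
Drop 5: O rot3 at col 2 lands with bottom-row=6; cleared 0 line(s) (total 0); column heights now [7 7 8 8 2 0], max=8
Test piece T rot1 at col 0 (width 2): heights before test = [7 7 8 8 2 0]; fits = False

Answer: no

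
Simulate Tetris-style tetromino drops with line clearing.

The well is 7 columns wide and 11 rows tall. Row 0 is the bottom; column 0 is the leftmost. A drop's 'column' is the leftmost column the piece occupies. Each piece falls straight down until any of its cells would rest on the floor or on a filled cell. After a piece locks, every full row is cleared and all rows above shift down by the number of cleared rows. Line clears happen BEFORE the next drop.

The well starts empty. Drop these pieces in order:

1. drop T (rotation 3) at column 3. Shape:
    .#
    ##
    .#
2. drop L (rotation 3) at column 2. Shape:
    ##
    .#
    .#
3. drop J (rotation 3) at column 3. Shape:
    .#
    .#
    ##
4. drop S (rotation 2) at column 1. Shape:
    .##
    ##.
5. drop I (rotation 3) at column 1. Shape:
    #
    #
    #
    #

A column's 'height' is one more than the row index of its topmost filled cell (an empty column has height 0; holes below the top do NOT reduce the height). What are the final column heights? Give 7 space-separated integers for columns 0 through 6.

Drop 1: T rot3 at col 3 lands with bottom-row=0; cleared 0 line(s) (total 0); column heights now [0 0 0 2 3 0 0], max=3
Drop 2: L rot3 at col 2 lands with bottom-row=2; cleared 0 line(s) (total 0); column heights now [0 0 5 5 3 0 0], max=5
Drop 3: J rot3 at col 3 lands with bottom-row=5; cleared 0 line(s) (total 0); column heights now [0 0 5 6 8 0 0], max=8
Drop 4: S rot2 at col 1 lands with bottom-row=5; cleared 0 line(s) (total 0); column heights now [0 6 7 7 8 0 0], max=8
Drop 5: I rot3 at col 1 lands with bottom-row=6; cleared 0 line(s) (total 0); column heights now [0 10 7 7 8 0 0], max=10

Answer: 0 10 7 7 8 0 0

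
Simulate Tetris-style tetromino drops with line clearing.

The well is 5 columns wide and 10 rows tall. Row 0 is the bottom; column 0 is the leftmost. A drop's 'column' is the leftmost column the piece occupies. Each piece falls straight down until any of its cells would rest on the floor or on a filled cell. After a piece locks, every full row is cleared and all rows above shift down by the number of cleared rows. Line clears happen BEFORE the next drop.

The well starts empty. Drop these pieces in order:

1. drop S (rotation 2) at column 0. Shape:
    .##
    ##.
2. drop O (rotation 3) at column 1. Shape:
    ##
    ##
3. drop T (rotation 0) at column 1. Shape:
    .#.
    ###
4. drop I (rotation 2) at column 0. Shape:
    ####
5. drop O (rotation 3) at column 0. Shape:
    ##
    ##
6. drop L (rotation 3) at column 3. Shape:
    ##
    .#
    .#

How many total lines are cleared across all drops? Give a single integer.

Drop 1: S rot2 at col 0 lands with bottom-row=0; cleared 0 line(s) (total 0); column heights now [1 2 2 0 0], max=2
Drop 2: O rot3 at col 1 lands with bottom-row=2; cleared 0 line(s) (total 0); column heights now [1 4 4 0 0], max=4
Drop 3: T rot0 at col 1 lands with bottom-row=4; cleared 0 line(s) (total 0); column heights now [1 5 6 5 0], max=6
Drop 4: I rot2 at col 0 lands with bottom-row=6; cleared 0 line(s) (total 0); column heights now [7 7 7 7 0], max=7
Drop 5: O rot3 at col 0 lands with bottom-row=7; cleared 0 line(s) (total 0); column heights now [9 9 7 7 0], max=9
Drop 6: L rot3 at col 3 lands with bottom-row=5; cleared 1 line(s) (total 1); column heights now [8 8 6 7 7], max=8

Answer: 1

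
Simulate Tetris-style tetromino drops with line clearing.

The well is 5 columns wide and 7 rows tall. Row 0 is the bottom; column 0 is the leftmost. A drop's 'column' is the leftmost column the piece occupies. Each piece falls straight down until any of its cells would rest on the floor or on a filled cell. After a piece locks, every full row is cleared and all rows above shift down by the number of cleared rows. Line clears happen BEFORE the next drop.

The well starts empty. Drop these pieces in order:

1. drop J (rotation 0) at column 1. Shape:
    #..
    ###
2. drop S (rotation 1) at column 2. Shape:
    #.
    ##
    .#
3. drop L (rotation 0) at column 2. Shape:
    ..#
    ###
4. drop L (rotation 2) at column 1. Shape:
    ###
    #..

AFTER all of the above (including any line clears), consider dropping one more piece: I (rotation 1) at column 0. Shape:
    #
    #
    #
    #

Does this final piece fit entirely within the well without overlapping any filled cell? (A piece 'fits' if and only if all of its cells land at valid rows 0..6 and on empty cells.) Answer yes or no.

Answer: yes

Derivation:
Drop 1: J rot0 at col 1 lands with bottom-row=0; cleared 0 line(s) (total 0); column heights now [0 2 1 1 0], max=2
Drop 2: S rot1 at col 2 lands with bottom-row=1; cleared 0 line(s) (total 0); column heights now [0 2 4 3 0], max=4
Drop 3: L rot0 at col 2 lands with bottom-row=4; cleared 0 line(s) (total 0); column heights now [0 2 5 5 6], max=6
Drop 4: L rot2 at col 1 lands with bottom-row=4; cleared 0 line(s) (total 0); column heights now [0 6 6 6 6], max=6
Test piece I rot1 at col 0 (width 1): heights before test = [0 6 6 6 6]; fits = True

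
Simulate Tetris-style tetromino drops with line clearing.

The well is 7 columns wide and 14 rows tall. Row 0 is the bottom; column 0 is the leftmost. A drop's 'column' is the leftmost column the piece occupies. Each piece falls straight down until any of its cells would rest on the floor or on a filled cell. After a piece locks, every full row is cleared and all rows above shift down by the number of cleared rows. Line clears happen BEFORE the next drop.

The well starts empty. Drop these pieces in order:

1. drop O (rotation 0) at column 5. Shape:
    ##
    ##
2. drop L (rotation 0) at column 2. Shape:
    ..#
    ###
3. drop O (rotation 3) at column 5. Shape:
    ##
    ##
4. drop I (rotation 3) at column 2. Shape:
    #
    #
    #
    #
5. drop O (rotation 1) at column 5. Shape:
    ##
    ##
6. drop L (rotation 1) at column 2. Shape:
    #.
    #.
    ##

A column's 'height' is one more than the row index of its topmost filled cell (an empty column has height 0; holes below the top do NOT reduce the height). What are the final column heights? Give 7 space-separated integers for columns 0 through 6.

Drop 1: O rot0 at col 5 lands with bottom-row=0; cleared 0 line(s) (total 0); column heights now [0 0 0 0 0 2 2], max=2
Drop 2: L rot0 at col 2 lands with bottom-row=0; cleared 0 line(s) (total 0); column heights now [0 0 1 1 2 2 2], max=2
Drop 3: O rot3 at col 5 lands with bottom-row=2; cleared 0 line(s) (total 0); column heights now [0 0 1 1 2 4 4], max=4
Drop 4: I rot3 at col 2 lands with bottom-row=1; cleared 0 line(s) (total 0); column heights now [0 0 5 1 2 4 4], max=5
Drop 5: O rot1 at col 5 lands with bottom-row=4; cleared 0 line(s) (total 0); column heights now [0 0 5 1 2 6 6], max=6
Drop 6: L rot1 at col 2 lands with bottom-row=5; cleared 0 line(s) (total 0); column heights now [0 0 8 6 2 6 6], max=8

Answer: 0 0 8 6 2 6 6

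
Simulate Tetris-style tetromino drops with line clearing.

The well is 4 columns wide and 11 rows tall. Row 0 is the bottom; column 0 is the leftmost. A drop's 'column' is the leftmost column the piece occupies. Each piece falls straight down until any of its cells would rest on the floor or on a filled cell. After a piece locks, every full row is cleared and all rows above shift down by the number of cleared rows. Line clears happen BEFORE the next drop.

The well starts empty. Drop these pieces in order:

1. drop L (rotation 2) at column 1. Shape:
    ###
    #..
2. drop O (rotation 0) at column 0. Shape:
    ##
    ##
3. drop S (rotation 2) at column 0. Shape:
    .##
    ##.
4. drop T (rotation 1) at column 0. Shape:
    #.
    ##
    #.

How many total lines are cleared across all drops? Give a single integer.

Answer: 0

Derivation:
Drop 1: L rot2 at col 1 lands with bottom-row=0; cleared 0 line(s) (total 0); column heights now [0 2 2 2], max=2
Drop 2: O rot0 at col 0 lands with bottom-row=2; cleared 0 line(s) (total 0); column heights now [4 4 2 2], max=4
Drop 3: S rot2 at col 0 lands with bottom-row=4; cleared 0 line(s) (total 0); column heights now [5 6 6 2], max=6
Drop 4: T rot1 at col 0 lands with bottom-row=5; cleared 0 line(s) (total 0); column heights now [8 7 6 2], max=8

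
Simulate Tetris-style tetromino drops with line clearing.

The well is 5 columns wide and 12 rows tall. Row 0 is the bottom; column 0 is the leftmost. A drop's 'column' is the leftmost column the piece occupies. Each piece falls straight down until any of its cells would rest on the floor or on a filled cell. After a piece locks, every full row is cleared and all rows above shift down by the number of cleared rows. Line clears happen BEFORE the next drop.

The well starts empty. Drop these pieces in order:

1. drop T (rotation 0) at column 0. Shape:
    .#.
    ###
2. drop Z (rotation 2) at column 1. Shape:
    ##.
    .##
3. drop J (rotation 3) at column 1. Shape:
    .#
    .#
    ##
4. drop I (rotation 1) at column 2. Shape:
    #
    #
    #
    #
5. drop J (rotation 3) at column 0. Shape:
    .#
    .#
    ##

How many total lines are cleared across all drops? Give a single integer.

Answer: 0

Derivation:
Drop 1: T rot0 at col 0 lands with bottom-row=0; cleared 0 line(s) (total 0); column heights now [1 2 1 0 0], max=2
Drop 2: Z rot2 at col 1 lands with bottom-row=1; cleared 0 line(s) (total 0); column heights now [1 3 3 2 0], max=3
Drop 3: J rot3 at col 1 lands with bottom-row=3; cleared 0 line(s) (total 0); column heights now [1 4 6 2 0], max=6
Drop 4: I rot1 at col 2 lands with bottom-row=6; cleared 0 line(s) (total 0); column heights now [1 4 10 2 0], max=10
Drop 5: J rot3 at col 0 lands with bottom-row=4; cleared 0 line(s) (total 0); column heights now [5 7 10 2 0], max=10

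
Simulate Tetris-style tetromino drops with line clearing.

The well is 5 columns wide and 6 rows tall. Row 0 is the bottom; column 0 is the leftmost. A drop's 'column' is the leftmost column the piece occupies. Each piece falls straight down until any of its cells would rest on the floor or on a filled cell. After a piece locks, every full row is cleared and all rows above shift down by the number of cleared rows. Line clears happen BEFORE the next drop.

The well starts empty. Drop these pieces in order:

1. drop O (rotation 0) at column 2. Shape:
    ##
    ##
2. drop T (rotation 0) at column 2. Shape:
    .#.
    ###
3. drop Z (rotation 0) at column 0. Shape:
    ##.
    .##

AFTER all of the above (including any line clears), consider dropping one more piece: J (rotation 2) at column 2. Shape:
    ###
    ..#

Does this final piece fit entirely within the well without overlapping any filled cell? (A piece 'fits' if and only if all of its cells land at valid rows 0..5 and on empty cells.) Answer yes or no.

Answer: yes

Derivation:
Drop 1: O rot0 at col 2 lands with bottom-row=0; cleared 0 line(s) (total 0); column heights now [0 0 2 2 0], max=2
Drop 2: T rot0 at col 2 lands with bottom-row=2; cleared 0 line(s) (total 0); column heights now [0 0 3 4 3], max=4
Drop 3: Z rot0 at col 0 lands with bottom-row=3; cleared 0 line(s) (total 0); column heights now [5 5 4 4 3], max=5
Test piece J rot2 at col 2 (width 3): heights before test = [5 5 4 4 3]; fits = True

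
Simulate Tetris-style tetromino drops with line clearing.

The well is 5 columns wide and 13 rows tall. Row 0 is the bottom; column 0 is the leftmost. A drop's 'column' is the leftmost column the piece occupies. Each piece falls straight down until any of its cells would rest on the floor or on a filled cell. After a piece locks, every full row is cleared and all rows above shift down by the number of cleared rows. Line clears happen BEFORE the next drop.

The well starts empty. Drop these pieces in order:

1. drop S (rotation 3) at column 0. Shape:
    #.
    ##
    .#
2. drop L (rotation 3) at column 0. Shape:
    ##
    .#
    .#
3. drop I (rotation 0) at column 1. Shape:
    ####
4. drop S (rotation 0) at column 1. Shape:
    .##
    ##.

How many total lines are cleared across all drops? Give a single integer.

Answer: 0

Derivation:
Drop 1: S rot3 at col 0 lands with bottom-row=0; cleared 0 line(s) (total 0); column heights now [3 2 0 0 0], max=3
Drop 2: L rot3 at col 0 lands with bottom-row=2; cleared 0 line(s) (total 0); column heights now [5 5 0 0 0], max=5
Drop 3: I rot0 at col 1 lands with bottom-row=5; cleared 0 line(s) (total 0); column heights now [5 6 6 6 6], max=6
Drop 4: S rot0 at col 1 lands with bottom-row=6; cleared 0 line(s) (total 0); column heights now [5 7 8 8 6], max=8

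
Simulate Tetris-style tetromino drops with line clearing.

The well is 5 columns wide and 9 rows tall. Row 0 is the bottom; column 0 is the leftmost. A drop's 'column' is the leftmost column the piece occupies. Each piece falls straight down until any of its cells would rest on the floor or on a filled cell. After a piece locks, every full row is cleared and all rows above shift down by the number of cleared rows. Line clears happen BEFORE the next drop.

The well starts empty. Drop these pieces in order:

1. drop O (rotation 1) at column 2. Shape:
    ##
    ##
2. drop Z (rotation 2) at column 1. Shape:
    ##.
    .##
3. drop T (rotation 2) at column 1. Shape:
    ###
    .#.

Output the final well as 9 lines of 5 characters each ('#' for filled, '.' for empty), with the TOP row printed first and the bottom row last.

Drop 1: O rot1 at col 2 lands with bottom-row=0; cleared 0 line(s) (total 0); column heights now [0 0 2 2 0], max=2
Drop 2: Z rot2 at col 1 lands with bottom-row=2; cleared 0 line(s) (total 0); column heights now [0 4 4 3 0], max=4
Drop 3: T rot2 at col 1 lands with bottom-row=4; cleared 0 line(s) (total 0); column heights now [0 6 6 6 0], max=6

Answer: .....
.....
.....
.###.
..#..
.##..
..##.
..##.
..##.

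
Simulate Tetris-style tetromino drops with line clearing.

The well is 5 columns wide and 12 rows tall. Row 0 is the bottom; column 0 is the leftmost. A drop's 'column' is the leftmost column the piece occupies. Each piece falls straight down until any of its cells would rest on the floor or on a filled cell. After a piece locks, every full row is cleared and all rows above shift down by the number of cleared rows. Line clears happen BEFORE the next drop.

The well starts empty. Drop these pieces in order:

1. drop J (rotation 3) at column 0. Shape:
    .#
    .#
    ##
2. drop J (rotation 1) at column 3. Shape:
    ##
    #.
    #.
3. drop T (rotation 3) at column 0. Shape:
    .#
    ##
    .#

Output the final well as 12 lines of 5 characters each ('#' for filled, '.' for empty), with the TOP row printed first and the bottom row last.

Drop 1: J rot3 at col 0 lands with bottom-row=0; cleared 0 line(s) (total 0); column heights now [1 3 0 0 0], max=3
Drop 2: J rot1 at col 3 lands with bottom-row=0; cleared 0 line(s) (total 0); column heights now [1 3 0 3 3], max=3
Drop 3: T rot3 at col 0 lands with bottom-row=3; cleared 0 line(s) (total 0); column heights now [5 6 0 3 3], max=6

Answer: .....
.....
.....
.....
.....
.....
.#...
##...
.#...
.#.##
.#.#.
##.#.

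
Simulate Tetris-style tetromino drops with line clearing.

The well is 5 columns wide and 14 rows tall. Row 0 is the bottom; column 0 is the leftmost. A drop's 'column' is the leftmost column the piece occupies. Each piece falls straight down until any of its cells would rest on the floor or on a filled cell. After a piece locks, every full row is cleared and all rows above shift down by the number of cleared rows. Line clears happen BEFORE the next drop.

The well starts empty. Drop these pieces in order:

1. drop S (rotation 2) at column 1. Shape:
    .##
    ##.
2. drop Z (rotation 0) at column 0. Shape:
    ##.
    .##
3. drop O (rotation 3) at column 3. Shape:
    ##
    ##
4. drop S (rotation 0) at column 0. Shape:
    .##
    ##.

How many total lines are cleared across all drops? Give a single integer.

Drop 1: S rot2 at col 1 lands with bottom-row=0; cleared 0 line(s) (total 0); column heights now [0 1 2 2 0], max=2
Drop 2: Z rot0 at col 0 lands with bottom-row=2; cleared 0 line(s) (total 0); column heights now [4 4 3 2 0], max=4
Drop 3: O rot3 at col 3 lands with bottom-row=2; cleared 0 line(s) (total 0); column heights now [4 4 3 4 4], max=4
Drop 4: S rot0 at col 0 lands with bottom-row=4; cleared 0 line(s) (total 0); column heights now [5 6 6 4 4], max=6

Answer: 0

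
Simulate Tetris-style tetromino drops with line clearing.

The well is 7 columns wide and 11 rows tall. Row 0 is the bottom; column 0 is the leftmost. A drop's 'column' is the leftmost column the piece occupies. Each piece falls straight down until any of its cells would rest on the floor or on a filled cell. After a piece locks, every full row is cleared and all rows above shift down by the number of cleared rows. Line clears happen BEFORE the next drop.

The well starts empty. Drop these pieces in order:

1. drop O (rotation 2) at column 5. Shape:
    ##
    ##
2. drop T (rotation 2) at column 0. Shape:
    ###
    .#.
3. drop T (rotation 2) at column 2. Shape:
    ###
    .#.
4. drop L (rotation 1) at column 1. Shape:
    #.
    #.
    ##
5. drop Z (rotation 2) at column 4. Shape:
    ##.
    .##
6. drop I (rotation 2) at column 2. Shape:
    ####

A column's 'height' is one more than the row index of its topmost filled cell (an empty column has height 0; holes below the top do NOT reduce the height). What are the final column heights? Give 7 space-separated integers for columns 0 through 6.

Drop 1: O rot2 at col 5 lands with bottom-row=0; cleared 0 line(s) (total 0); column heights now [0 0 0 0 0 2 2], max=2
Drop 2: T rot2 at col 0 lands with bottom-row=0; cleared 0 line(s) (total 0); column heights now [2 2 2 0 0 2 2], max=2
Drop 3: T rot2 at col 2 lands with bottom-row=1; cleared 0 line(s) (total 0); column heights now [2 2 3 3 3 2 2], max=3
Drop 4: L rot1 at col 1 lands with bottom-row=3; cleared 0 line(s) (total 0); column heights now [2 6 4 3 3 2 2], max=6
Drop 5: Z rot2 at col 4 lands with bottom-row=2; cleared 0 line(s) (total 0); column heights now [2 6 4 3 4 4 3], max=6
Drop 6: I rot2 at col 2 lands with bottom-row=4; cleared 0 line(s) (total 0); column heights now [2 6 5 5 5 5 3], max=6

Answer: 2 6 5 5 5 5 3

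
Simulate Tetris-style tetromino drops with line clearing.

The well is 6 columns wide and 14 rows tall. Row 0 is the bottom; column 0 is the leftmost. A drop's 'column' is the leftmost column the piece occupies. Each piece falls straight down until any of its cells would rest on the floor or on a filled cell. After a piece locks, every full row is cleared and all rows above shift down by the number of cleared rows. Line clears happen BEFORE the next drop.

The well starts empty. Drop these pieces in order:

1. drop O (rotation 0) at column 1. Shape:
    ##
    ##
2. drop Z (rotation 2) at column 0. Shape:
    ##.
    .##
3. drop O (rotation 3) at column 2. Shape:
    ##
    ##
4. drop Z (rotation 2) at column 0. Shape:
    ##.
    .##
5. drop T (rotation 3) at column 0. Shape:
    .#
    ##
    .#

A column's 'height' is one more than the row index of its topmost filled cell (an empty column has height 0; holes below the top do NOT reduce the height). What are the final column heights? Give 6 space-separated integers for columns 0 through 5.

Answer: 9 10 6 5 0 0

Derivation:
Drop 1: O rot0 at col 1 lands with bottom-row=0; cleared 0 line(s) (total 0); column heights now [0 2 2 0 0 0], max=2
Drop 2: Z rot2 at col 0 lands with bottom-row=2; cleared 0 line(s) (total 0); column heights now [4 4 3 0 0 0], max=4
Drop 3: O rot3 at col 2 lands with bottom-row=3; cleared 0 line(s) (total 0); column heights now [4 4 5 5 0 0], max=5
Drop 4: Z rot2 at col 0 lands with bottom-row=5; cleared 0 line(s) (total 0); column heights now [7 7 6 5 0 0], max=7
Drop 5: T rot3 at col 0 lands with bottom-row=7; cleared 0 line(s) (total 0); column heights now [9 10 6 5 0 0], max=10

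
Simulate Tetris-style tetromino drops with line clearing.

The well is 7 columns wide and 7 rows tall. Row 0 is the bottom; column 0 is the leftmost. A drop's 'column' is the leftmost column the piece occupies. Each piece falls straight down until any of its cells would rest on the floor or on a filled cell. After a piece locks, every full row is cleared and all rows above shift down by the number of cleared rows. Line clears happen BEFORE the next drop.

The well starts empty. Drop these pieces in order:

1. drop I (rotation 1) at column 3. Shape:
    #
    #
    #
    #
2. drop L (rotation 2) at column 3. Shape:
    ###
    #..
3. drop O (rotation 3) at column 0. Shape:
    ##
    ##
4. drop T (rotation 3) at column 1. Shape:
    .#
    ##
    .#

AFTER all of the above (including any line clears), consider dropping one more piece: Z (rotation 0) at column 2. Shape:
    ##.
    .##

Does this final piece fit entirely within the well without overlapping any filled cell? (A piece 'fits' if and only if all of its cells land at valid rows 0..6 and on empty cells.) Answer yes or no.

Answer: no

Derivation:
Drop 1: I rot1 at col 3 lands with bottom-row=0; cleared 0 line(s) (total 0); column heights now [0 0 0 4 0 0 0], max=4
Drop 2: L rot2 at col 3 lands with bottom-row=4; cleared 0 line(s) (total 0); column heights now [0 0 0 6 6 6 0], max=6
Drop 3: O rot3 at col 0 lands with bottom-row=0; cleared 0 line(s) (total 0); column heights now [2 2 0 6 6 6 0], max=6
Drop 4: T rot3 at col 1 lands with bottom-row=1; cleared 0 line(s) (total 0); column heights now [2 3 4 6 6 6 0], max=6
Test piece Z rot0 at col 2 (width 3): heights before test = [2 3 4 6 6 6 0]; fits = False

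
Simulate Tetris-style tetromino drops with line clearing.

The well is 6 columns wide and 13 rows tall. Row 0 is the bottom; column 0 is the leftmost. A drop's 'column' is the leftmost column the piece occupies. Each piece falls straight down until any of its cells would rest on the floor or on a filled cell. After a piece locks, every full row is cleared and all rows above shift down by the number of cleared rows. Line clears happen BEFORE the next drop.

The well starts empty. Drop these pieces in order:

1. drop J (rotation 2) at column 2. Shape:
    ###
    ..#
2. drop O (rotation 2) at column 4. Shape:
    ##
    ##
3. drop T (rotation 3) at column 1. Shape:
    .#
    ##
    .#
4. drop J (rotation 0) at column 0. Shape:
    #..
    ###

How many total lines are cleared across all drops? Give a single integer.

Drop 1: J rot2 at col 2 lands with bottom-row=0; cleared 0 line(s) (total 0); column heights now [0 0 2 2 2 0], max=2
Drop 2: O rot2 at col 4 lands with bottom-row=2; cleared 0 line(s) (total 0); column heights now [0 0 2 2 4 4], max=4
Drop 3: T rot3 at col 1 lands with bottom-row=2; cleared 0 line(s) (total 0); column heights now [0 4 5 2 4 4], max=5
Drop 4: J rot0 at col 0 lands with bottom-row=5; cleared 0 line(s) (total 0); column heights now [7 6 6 2 4 4], max=7

Answer: 0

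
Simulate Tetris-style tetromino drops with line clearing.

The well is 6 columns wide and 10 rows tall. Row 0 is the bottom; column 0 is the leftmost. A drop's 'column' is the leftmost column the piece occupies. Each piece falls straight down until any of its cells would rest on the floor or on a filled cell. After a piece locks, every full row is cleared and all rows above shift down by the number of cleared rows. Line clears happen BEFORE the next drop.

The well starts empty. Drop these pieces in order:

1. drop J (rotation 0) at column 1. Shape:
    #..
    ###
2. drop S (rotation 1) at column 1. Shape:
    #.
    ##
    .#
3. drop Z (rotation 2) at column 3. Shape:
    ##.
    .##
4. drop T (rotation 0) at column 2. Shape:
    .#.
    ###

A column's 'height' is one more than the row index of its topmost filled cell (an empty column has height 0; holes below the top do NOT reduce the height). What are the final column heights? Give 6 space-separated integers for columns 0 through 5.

Drop 1: J rot0 at col 1 lands with bottom-row=0; cleared 0 line(s) (total 0); column heights now [0 2 1 1 0 0], max=2
Drop 2: S rot1 at col 1 lands with bottom-row=1; cleared 0 line(s) (total 0); column heights now [0 4 3 1 0 0], max=4
Drop 3: Z rot2 at col 3 lands with bottom-row=0; cleared 0 line(s) (total 0); column heights now [0 4 3 2 2 1], max=4
Drop 4: T rot0 at col 2 lands with bottom-row=3; cleared 0 line(s) (total 0); column heights now [0 4 4 5 4 1], max=5

Answer: 0 4 4 5 4 1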